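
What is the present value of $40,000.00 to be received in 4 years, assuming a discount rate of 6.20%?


Present value formula: PV = FV / (1 + r)^t
PV = $40,000.00 / (1 + 0.062)^4
PV = $40,000.00 / 1.272032
PV = $31,445.75

PV = FV / (1 + r)^t = $31,445.75


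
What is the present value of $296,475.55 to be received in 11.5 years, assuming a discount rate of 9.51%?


Present value formula: PV = FV / (1 + r)^t
PV = $296,475.55 / (1 + 0.0951)^11.5
PV = $296,475.55 / 2.8426177
PV = $104,296.67

PV = FV / (1 + r)^t = $104,296.67


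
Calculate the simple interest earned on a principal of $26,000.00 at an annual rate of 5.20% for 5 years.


Simple interest formula: I = P × r × t
I = $26,000.00 × 0.052 × 5
I = $6,760.00

I = P × r × t = $6,760.00


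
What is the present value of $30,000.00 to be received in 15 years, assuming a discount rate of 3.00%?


Present value formula: PV = FV / (1 + r)^t
PV = $30,000.00 / (1 + 0.03)^15
PV = $30,000.00 / 1.557967
PV = $19,255.86

PV = FV / (1 + r)^t = $19,255.86


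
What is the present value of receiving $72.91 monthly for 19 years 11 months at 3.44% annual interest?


Present value of an ordinary annuity: PV = PMT × (1 − (1 + r)^(−n)) / r
Monthly rate r = 0.0344/12 ≈ 0.00286667, n = 239
PV = $72.91 × (1 − (1 + 0.0344/12)^(−239)) / (0.0344/12)
PV = $72.91 × 172.842808
PV = $12,601.97

PV = PMT × (1-(1+r)^(-n))/r = $12,601.97


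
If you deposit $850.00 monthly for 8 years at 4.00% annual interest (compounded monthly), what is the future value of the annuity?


Future value of an ordinary annuity: FV = PMT × ((1 + r)^n − 1) / r
Monthly rate r = 0.04/12 ≈ 0.00333333, n = 96
FV = $850.00 × ((1 + 0.04/12)^96 − 1) / (0.04/12)
FV = $850.00 × 112.918536
FV = $95,980.76

FV = PMT × ((1+r)^n - 1)/r = $95,980.76


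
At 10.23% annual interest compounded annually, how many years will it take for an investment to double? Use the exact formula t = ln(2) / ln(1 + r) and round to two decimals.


Doubling condition: (1 + r)^t = 2
Take ln of both sides: t × ln(1 + r) = ln(2)
t = ln(2) / ln(1 + r)
t = 0.693147 / 0.097399
t = 7.12

t = ln(2) / ln(1 + r) = 7.12 years


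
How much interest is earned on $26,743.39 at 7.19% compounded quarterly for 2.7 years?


Compound interest earned = final amount − principal.
A = P(1 + r/n)^(nt) = $26,743.39 × (1 + 0.0719/4)^(4 × 2.7) = $32,417.33
Interest = A − P = $32,417.33 − $26,743.39 = $5,673.94

Interest = A - P = $5,673.94


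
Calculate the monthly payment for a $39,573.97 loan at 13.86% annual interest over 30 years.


Loan payment formula: PMT = PV × r / (1 − (1 + r)^(−n))
Monthly rate r = 0.1386/12 = 0.01155, n = 360 months
Denominator: 1 − (1 + 0.1386/12)^(−360) = 0.983984
PMT = $39,573.97 × (0.1386/12) / 0.983984
PMT = $464.52 per month

PMT = PV × r / (1-(1+r)^(-n)) = $464.52/month


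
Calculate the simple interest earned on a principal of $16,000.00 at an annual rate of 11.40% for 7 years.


Simple interest formula: I = P × r × t
I = $16,000.00 × 0.114 × 7
I = $12,768.00

I = P × r × t = $12,768.00


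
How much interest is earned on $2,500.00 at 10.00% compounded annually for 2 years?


Compound interest earned = final amount − principal.
A = P(1 + r/n)^(nt) = $2,500.00 × (1 + 0.1/1)^(1 × 2) = $3,025.00
Interest = A − P = $3,025.00 − $2,500.00 = $525.00

Interest = A - P = $525.00


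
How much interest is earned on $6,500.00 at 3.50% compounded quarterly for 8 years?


Compound interest earned = final amount − principal.
A = P(1 + r/n)^(nt) = $6,500.00 × (1 + 0.035/4)^(4 × 8) = $8,589.88
Interest = A − P = $8,589.88 − $6,500.00 = $2,089.88

Interest = A - P = $2,089.88


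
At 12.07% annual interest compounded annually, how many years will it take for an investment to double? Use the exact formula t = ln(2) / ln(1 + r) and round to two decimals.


Doubling condition: (1 + r)^t = 2
Take ln of both sides: t × ln(1 + r) = ln(2)
t = ln(2) / ln(1 + r)
t = 0.693147 / 0.113953
t = 6.08

t = ln(2) / ln(1 + r) = 6.08 years


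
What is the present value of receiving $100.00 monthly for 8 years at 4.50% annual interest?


Present value of an ordinary annuity: PV = PMT × (1 − (1 + r)^(−n)) / r
Monthly rate r = 0.045/12 = 0.00375, n = 96
PV = $100.00 × (1 − (1 + 0.045/12)^(−96)) / (0.045/12)
PV = $100.00 × 80.494336
PV = $8,049.43

PV = PMT × (1-(1+r)^(-n))/r = $8,049.43


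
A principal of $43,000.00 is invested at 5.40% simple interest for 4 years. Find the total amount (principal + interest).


Total amount formula: A = P(1 + rt) = P + P·r·t
Interest: I = P × r × t = $43,000.00 × 0.054 × 4 = $9,288.00
A = P + I = $43,000.00 + $9,288.00 = $52,288.00

A = P + I = P(1 + rt) = $52,288.00


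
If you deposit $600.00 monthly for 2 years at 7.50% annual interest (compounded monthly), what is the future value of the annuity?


Future value of an ordinary annuity: FV = PMT × ((1 + r)^n − 1) / r
Monthly rate r = 0.075/12 = 0.00625, n = 24
FV = $600.00 × ((1 + 0.075/12)^24 − 1) / (0.075/12)
FV = $600.00 × 25.806723
FV = $15,484.03

FV = PMT × ((1+r)^n - 1)/r = $15,484.03


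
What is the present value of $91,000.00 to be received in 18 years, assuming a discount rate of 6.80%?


Present value formula: PV = FV / (1 + r)^t
PV = $91,000.00 / (1 + 0.068)^18
PV = $91,000.00 / 3.26800377
PV = $27,845.75

PV = FV / (1 + r)^t = $27,845.75


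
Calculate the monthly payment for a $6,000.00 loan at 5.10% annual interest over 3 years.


Loan payment formula: PMT = PV × r / (1 − (1 + r)^(−n))
Monthly rate r = 0.051/12 = 0.00425, n = 36 months
Denominator: 1 − (1 + 0.051/12)^(−36) = 0.141592
PMT = $6,000.00 × (0.051/12) / 0.141592
PMT = $180.09 per month

PMT = PV × r / (1-(1+r)^(-n)) = $180.09/month


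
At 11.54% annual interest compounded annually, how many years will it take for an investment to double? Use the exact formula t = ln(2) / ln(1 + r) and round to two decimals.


Doubling condition: (1 + r)^t = 2
Take ln of both sides: t × ln(1 + r) = ln(2)
t = ln(2) / ln(1 + r)
t = 0.693147 / 0.109213
t = 6.35

t = ln(2) / ln(1 + r) = 6.35 years


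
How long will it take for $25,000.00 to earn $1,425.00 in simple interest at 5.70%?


Rearrange the simple interest formula for t:
I = P × r × t  ⇒  t = I / (P × r)
t = $1,425.00 / ($25,000.00 × 0.057)
t = 1

t = I/(P×r) = 1 year


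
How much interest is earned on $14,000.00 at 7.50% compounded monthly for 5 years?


Compound interest earned = final amount − principal.
A = P(1 + r/n)^(nt) = $14,000.00 × (1 + 0.075/12)^(12 × 5) = $20,346.12
Interest = A − P = $20,346.12 − $14,000.00 = $6,346.12

Interest = A - P = $6,346.12


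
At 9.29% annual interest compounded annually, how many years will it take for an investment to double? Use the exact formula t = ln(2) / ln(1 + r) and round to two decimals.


Doubling condition: (1 + r)^t = 2
Take ln of both sides: t × ln(1 + r) = ln(2)
t = ln(2) / ln(1 + r)
t = 0.693147 / 0.088835
t = 7.80

t = ln(2) / ln(1 + r) = 7.80 years


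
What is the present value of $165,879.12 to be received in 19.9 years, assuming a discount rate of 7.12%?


Present value formula: PV = FV / (1 + r)^t
PV = $165,879.12 / (1 + 0.0712)^19.9
PV = $165,879.12 / 3.930287
PV = $42,205.35

PV = FV / (1 + r)^t = $42,205.35


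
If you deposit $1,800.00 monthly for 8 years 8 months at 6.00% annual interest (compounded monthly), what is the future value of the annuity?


Future value of an ordinary annuity: FV = PMT × ((1 + r)^n − 1) / r
Monthly rate r = 0.06/12 = 0.005, n = 104
FV = $1,800.00 × ((1 + 0.06/12)^104 − 1) / (0.06/12)
FV = $1,800.00 × 135.969937
FV = $244,745.89

FV = PMT × ((1+r)^n - 1)/r = $244,745.89


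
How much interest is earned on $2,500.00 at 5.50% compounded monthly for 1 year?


Compound interest earned = final amount − principal.
A = P(1 + r/n)^(nt) = $2,500.00 × (1 + 0.055/12)^(12 × 1) = $2,641.02
Interest = A − P = $2,641.02 − $2,500.00 = $141.02

Interest = A - P = $141.02


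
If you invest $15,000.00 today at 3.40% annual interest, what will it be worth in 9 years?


Future value formula: FV = PV × (1 + r)^t
FV = $15,000.00 × (1 + 0.034)^9
FV = $15,000.00 × 1.351092
FV = $20,266.38

FV = PV × (1 + r)^t = $20,266.38


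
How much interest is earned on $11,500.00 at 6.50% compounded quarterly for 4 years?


Compound interest earned = final amount − principal.
A = P(1 + r/n)^(nt) = $11,500.00 × (1 + 0.065/4)^(4 × 4) = $14,883.56
Interest = A − P = $14,883.56 − $11,500.00 = $3,383.56

Interest = A - P = $3,383.56


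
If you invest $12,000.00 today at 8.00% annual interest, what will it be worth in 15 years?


Future value formula: FV = PV × (1 + r)^t
FV = $12,000.00 × (1 + 0.08)^15
FV = $12,000.00 × 3.172169
FV = $38,066.03

FV = PV × (1 + r)^t = $38,066.03


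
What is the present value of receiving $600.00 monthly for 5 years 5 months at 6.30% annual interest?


Present value of an ordinary annuity: PV = PMT × (1 − (1 + r)^(−n)) / r
Monthly rate r = 0.063/12 = 0.00525, n = 65
PV = $600.00 × (1 − (1 + 0.063/12)^(−65)) / (0.063/12)
PV = $600.00 × 54.949329
PV = $32,969.60

PV = PMT × (1-(1+r)^(-n))/r = $32,969.60


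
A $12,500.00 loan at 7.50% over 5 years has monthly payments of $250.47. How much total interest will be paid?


Total paid over the life of the loan = PMT × n.
Total paid = $250.47 × 60 = $15,028.20
Total interest = total paid − principal = $15,028.20 − $12,500.00 = $2,528.20

Total interest = (PMT × n) - PV = $2,528.20


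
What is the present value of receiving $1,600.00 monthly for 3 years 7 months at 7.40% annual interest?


Present value of an ordinary annuity: PV = PMT × (1 − (1 + r)^(−n)) / r
Monthly rate r = 0.074/12 ≈ 0.00616667, n = 43
PV = $1,600.00 × (1 − (1 + 0.074/12)^(−43)) / (0.074/12)
PV = $1,600.00 × 37.669793
PV = $60,271.67

PV = PMT × (1-(1+r)^(-n))/r = $60,271.67


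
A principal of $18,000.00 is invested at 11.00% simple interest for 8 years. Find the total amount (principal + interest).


Total amount formula: A = P(1 + rt) = P + P·r·t
Interest: I = P × r × t = $18,000.00 × 0.11 × 8 = $15,840.00
A = P + I = $18,000.00 + $15,840.00 = $33,840.00

A = P + I = P(1 + rt) = $33,840.00


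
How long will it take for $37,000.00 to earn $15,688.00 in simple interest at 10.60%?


Rearrange the simple interest formula for t:
I = P × r × t  ⇒  t = I / (P × r)
t = $15,688.00 / ($37,000.00 × 0.106)
t = 4

t = I/(P×r) = 4 years


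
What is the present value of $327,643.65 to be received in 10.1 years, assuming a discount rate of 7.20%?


Present value formula: PV = FV / (1 + r)^t
PV = $327,643.65 / (1 + 0.072)^10.1
PV = $327,643.65 / 2.0182145
PV = $162,343.32

PV = FV / (1 + r)^t = $162,343.32


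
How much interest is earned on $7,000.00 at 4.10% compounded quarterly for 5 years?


Compound interest earned = final amount − principal.
A = P(1 + r/n)^(nt) = $7,000.00 × (1 + 0.041/4)^(4 × 5) = $8,583.71
Interest = A − P = $8,583.71 − $7,000.00 = $1,583.71

Interest = A - P = $1,583.71


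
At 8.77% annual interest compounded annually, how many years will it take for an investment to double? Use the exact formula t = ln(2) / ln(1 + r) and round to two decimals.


Doubling condition: (1 + r)^t = 2
Take ln of both sides: t × ln(1 + r) = ln(2)
t = ln(2) / ln(1 + r)
t = 0.693147 / 0.084065
t = 8.25

t = ln(2) / ln(1 + r) = 8.25 years


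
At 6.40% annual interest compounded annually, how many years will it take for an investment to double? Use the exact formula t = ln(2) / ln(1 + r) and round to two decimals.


Doubling condition: (1 + r)^t = 2
Take ln of both sides: t × ln(1 + r) = ln(2)
t = ln(2) / ln(1 + r)
t = 0.693147 / 0.062035
t = 11.17

t = ln(2) / ln(1 + r) = 11.17 years


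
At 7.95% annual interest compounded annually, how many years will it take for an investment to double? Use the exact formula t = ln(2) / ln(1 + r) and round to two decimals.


Doubling condition: (1 + r)^t = 2
Take ln of both sides: t × ln(1 + r) = ln(2)
t = ln(2) / ln(1 + r)
t = 0.693147 / 0.076498
t = 9.06

t = ln(2) / ln(1 + r) = 9.06 years


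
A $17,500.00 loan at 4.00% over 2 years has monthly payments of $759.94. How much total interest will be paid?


Total paid over the life of the loan = PMT × n.
Total paid = $759.94 × 24 = $18,238.56
Total interest = total paid − principal = $18,238.56 − $17,500.00 = $738.56

Total interest = (PMT × n) - PV = $738.56


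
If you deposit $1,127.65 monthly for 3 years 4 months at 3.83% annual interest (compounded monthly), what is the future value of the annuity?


Future value of an ordinary annuity: FV = PMT × ((1 + r)^n − 1) / r
Monthly rate r = 0.0383/12 ≈ 0.00319167, n = 40
FV = $1,127.65 × ((1 + 0.0383/12)^40 − 1) / (0.0383/12)
FV = $1,127.65 × 42.593186
FV = $48,030.21

FV = PMT × ((1+r)^n - 1)/r = $48,030.21


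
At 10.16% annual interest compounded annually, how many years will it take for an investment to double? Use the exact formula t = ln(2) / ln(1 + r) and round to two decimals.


Doubling condition: (1 + r)^t = 2
Take ln of both sides: t × ln(1 + r) = ln(2)
t = ln(2) / ln(1 + r)
t = 0.693147 / 0.096764
t = 7.16

t = ln(2) / ln(1 + r) = 7.16 years


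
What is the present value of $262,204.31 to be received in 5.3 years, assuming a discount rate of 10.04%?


Present value formula: PV = FV / (1 + r)^t
PV = $262,204.31 / (1 + 0.1004)^5.3
PV = $262,204.31 / 1.6604205
PV = $157,914.40

PV = FV / (1 + r)^t = $157,914.40


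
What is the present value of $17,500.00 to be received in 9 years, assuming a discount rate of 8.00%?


Present value formula: PV = FV / (1 + r)^t
PV = $17,500.00 / (1 + 0.08)^9
PV = $17,500.00 / 1.999005
PV = $8,754.36

PV = FV / (1 + r)^t = $8,754.36


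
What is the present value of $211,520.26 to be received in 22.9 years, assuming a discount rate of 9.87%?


Present value formula: PV = FV / (1 + r)^t
PV = $211,520.26 / (1 + 0.0987)^22.9
PV = $211,520.26 / 8.632408
PV = $24,503.04

PV = FV / (1 + r)^t = $24,503.04


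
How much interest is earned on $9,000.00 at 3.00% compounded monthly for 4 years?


Compound interest earned = final amount − principal.
A = P(1 + r/n)^(nt) = $9,000.00 × (1 + 0.03/12)^(12 × 4) = $10,145.95
Interest = A − P = $10,145.95 − $9,000.00 = $1,145.95

Interest = A - P = $1,145.95


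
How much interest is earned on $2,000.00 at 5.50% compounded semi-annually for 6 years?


Compound interest earned = final amount − principal.
A = P(1 + r/n)^(nt) = $2,000.00 × (1 + 0.055/2)^(2 × 6) = $2,769.57
Interest = A − P = $2,769.57 − $2,000.00 = $769.57

Interest = A - P = $769.57


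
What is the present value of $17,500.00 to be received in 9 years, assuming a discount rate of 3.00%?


Present value formula: PV = FV / (1 + r)^t
PV = $17,500.00 / (1 + 0.03)^9
PV = $17,500.00 / 1.304773
PV = $13,412.29

PV = FV / (1 + r)^t = $13,412.29


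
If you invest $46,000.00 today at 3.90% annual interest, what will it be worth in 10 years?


Future value formula: FV = PV × (1 + r)^t
FV = $46,000.00 × (1 + 0.039)^10
FV = $46,000.00 × 1.4660726
FV = $67,439.34

FV = PV × (1 + r)^t = $67,439.34


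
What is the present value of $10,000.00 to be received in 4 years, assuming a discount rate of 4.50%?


Present value formula: PV = FV / (1 + r)^t
PV = $10,000.00 / (1 + 0.045)^4
PV = $10,000.00 / 1.192519
PV = $8,385.61

PV = FV / (1 + r)^t = $8,385.61


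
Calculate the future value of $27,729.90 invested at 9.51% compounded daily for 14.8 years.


Compound interest formula: A = P(1 + r/n)^(nt)
A = $27,729.90 × (1 + 0.0951/365)^(365 × 14.8)
Growth factor: (1 + 0.0951/365)^5402 = 4.0848977
A = $27,729.90 × 4.0848977
A = $113,273.80

A = P(1 + r/n)^(nt) = $113,273.80


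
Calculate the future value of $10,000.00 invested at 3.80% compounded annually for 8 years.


Compound interest formula: A = P(1 + r/n)^(nt)
A = $10,000.00 × (1 + 0.038/1)^(1 × 8)
Growth factor: (1 + 0.038/1)^8 = 1.347655
A = $10,000.00 × 1.347655
A = $13,476.55

A = P(1 + r/n)^(nt) = $13,476.55


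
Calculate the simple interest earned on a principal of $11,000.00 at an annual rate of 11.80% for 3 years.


Simple interest formula: I = P × r × t
I = $11,000.00 × 0.118 × 3
I = $3,894.00

I = P × r × t = $3,894.00


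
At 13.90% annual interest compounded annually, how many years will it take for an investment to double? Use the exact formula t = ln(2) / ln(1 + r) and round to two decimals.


Doubling condition: (1 + r)^t = 2
Take ln of both sides: t × ln(1 + r) = ln(2)
t = ln(2) / ln(1 + r)
t = 0.693147 / 0.130151
t = 5.33

t = ln(2) / ln(1 + r) = 5.33 years


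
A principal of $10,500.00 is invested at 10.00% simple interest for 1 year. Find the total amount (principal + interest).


Total amount formula: A = P(1 + rt) = P + P·r·t
Interest: I = P × r × t = $10,500.00 × 0.1 × 1 = $1,050.00
A = P + I = $10,500.00 + $1,050.00 = $11,550.00

A = P + I = P(1 + rt) = $11,550.00


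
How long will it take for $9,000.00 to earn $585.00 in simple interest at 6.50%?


Rearrange the simple interest formula for t:
I = P × r × t  ⇒  t = I / (P × r)
t = $585.00 / ($9,000.00 × 0.065)
t = 1

t = I/(P×r) = 1 year


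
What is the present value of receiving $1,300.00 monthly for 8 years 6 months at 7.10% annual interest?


Present value of an ordinary annuity: PV = PMT × (1 − (1 + r)^(−n)) / r
Monthly rate r = 0.071/12 ≈ 0.00591667, n = 102
PV = $1,300.00 × (1 − (1 + 0.071/12)^(−102)) / (0.071/12)
PV = $1,300.00 × 76.416746
PV = $99,341.77

PV = PMT × (1-(1+r)^(-n))/r = $99,341.77


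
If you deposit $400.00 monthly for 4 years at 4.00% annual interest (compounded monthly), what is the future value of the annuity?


Future value of an ordinary annuity: FV = PMT × ((1 + r)^n − 1) / r
Monthly rate r = 0.04/12 ≈ 0.00333333, n = 48
FV = $400.00 × ((1 + 0.04/12)^48 − 1) / (0.04/12)
FV = $400.00 × 51.959601
FV = $20,783.84

FV = PMT × ((1+r)^n - 1)/r = $20,783.84


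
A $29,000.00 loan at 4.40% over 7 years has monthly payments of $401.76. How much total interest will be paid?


Total paid over the life of the loan = PMT × n.
Total paid = $401.76 × 84 = $33,747.84
Total interest = total paid − principal = $33,747.84 − $29,000.00 = $4,747.84

Total interest = (PMT × n) - PV = $4,747.84


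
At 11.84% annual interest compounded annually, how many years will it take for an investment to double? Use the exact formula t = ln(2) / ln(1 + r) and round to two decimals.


Doubling condition: (1 + r)^t = 2
Take ln of both sides: t × ln(1 + r) = ln(2)
t = ln(2) / ln(1 + r)
t = 0.693147 / 0.111899
t = 6.19

t = ln(2) / ln(1 + r) = 6.19 years


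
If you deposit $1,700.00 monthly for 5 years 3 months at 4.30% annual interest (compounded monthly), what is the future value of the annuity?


Future value of an ordinary annuity: FV = PMT × ((1 + r)^n − 1) / r
Monthly rate r = 0.043/12 ≈ 0.00358333, n = 63
FV = $1,700.00 × ((1 + 0.043/12)^63 − 1) / (0.043/12)
FV = $1,700.00 × 70.536758
FV = $119,912.49

FV = PMT × ((1+r)^n - 1)/r = $119,912.49


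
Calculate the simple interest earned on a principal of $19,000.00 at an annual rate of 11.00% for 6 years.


Simple interest formula: I = P × r × t
I = $19,000.00 × 0.11 × 6
I = $12,540.00

I = P × r × t = $12,540.00


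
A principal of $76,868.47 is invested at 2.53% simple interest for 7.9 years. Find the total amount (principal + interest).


Total amount formula: A = P(1 + rt) = P + P·r·t
Interest: I = P × r × t = $76,868.47 × 0.0253 × 7.9 = $15,363.70
A = P + I = $76,868.47 + $15,363.70 = $92,232.17

A = P + I = P(1 + rt) = $92,232.17


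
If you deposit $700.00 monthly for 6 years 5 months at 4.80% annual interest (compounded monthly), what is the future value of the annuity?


Future value of an ordinary annuity: FV = PMT × ((1 + r)^n − 1) / r
Monthly rate r = 0.048/12 = 0.004, n = 77
FV = $700.00 × ((1 + 0.048/12)^77 − 1) / (0.048/12)
FV = $700.00 × 89.966321
FV = $62,976.42

FV = PMT × ((1+r)^n - 1)/r = $62,976.42


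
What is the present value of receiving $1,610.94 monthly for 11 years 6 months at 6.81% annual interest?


Present value of an ordinary annuity: PV = PMT × (1 − (1 + r)^(−n)) / r
Monthly rate r = 0.0681/12 = 0.005675, n = 138
PV = $1,610.94 × (1 − (1 + 0.0681/12)^(−138)) / (0.0681/12)
PV = $1,610.94 × 95.510650
PV = $153,861.93

PV = PMT × (1-(1+r)^(-n))/r = $153,861.93


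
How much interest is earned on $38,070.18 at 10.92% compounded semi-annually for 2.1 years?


Compound interest earned = final amount − principal.
A = P(1 + r/n)^(nt) = $38,070.18 × (1 + 0.1092/2)^(2 × 2.1) = $47,594.15
Interest = A − P = $47,594.15 − $38,070.18 = $9,523.97

Interest = A - P = $9,523.97


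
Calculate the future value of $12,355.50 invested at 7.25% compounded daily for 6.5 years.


Compound interest formula: A = P(1 + r/n)^(nt)
A = $12,355.50 × (1 + 0.0725/365)^(365 × 6.5)
Growth factor: (1 + 0.0725/365)^2372.5 = 1.6019205
A = $12,355.50 × 1.6019205
A = $19,792.53

A = P(1 + r/n)^(nt) = $19,792.53


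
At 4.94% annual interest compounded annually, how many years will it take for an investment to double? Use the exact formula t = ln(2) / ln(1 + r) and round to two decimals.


Doubling condition: (1 + r)^t = 2
Take ln of both sides: t × ln(1 + r) = ln(2)
t = ln(2) / ln(1 + r)
t = 0.693147 / 0.0482186
t = 14.38

t = ln(2) / ln(1 + r) = 14.38 years


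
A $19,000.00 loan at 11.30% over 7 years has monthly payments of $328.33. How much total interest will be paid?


Total paid over the life of the loan = PMT × n.
Total paid = $328.33 × 84 = $27,579.72
Total interest = total paid − principal = $27,579.72 − $19,000.00 = $8,579.72

Total interest = (PMT × n) - PV = $8,579.72


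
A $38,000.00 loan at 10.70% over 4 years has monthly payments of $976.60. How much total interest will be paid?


Total paid over the life of the loan = PMT × n.
Total paid = $976.60 × 48 = $46,876.80
Total interest = total paid − principal = $46,876.80 − $38,000.00 = $8,876.80

Total interest = (PMT × n) - PV = $8,876.80


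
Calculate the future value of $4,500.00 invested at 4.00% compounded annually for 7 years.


Compound interest formula: A = P(1 + r/n)^(nt)
A = $4,500.00 × (1 + 0.04/1)^(1 × 7)
Growth factor: (1 + 0.04/1)^7 = 1.315932
A = $4,500.00 × 1.315932
A = $5,921.69

A = P(1 + r/n)^(nt) = $5,921.69


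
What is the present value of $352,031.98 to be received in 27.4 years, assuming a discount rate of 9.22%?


Present value formula: PV = FV / (1 + r)^t
PV = $352,031.98 / (1 + 0.0922)^27.4
PV = $352,031.98 / 11.206746
PV = $31,412.51

PV = FV / (1 + r)^t = $31,412.51


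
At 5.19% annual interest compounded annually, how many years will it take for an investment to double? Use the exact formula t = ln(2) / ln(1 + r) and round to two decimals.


Doubling condition: (1 + r)^t = 2
Take ln of both sides: t × ln(1 + r) = ln(2)
t = ln(2) / ln(1 + r)
t = 0.693147 / 0.050598
t = 13.70

t = ln(2) / ln(1 + r) = 13.70 years


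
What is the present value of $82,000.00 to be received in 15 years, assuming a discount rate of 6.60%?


Present value formula: PV = FV / (1 + r)^t
PV = $82,000.00 / (1 + 0.066)^15
PV = $82,000.00 / 2.6083032
PV = $31,438.06

PV = FV / (1 + r)^t = $31,438.06


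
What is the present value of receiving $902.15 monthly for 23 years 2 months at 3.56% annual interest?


Present value of an ordinary annuity: PV = PMT × (1 − (1 + r)^(−n)) / r
Monthly rate r = 0.0356/12 ≈ 0.00296667, n = 278
PV = $902.15 × (1 − (1 + 0.0356/12)^(−278)) / (0.0356/12)
PV = $902.15 × 189.139079
PV = $170,631.82

PV = PMT × (1-(1+r)^(-n))/r = $170,631.82


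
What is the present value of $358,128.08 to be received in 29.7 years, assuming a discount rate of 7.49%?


Present value formula: PV = FV / (1 + r)^t
PV = $358,128.08 / (1 + 0.0749)^29.7
PV = $358,128.08 / 8.543414
PV = $41,918.61

PV = FV / (1 + r)^t = $41,918.61


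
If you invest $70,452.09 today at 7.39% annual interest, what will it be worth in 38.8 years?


Future value formula: FV = PV × (1 + r)^t
FV = $70,452.09 × (1 + 0.0739)^38.8
FV = $70,452.09 × 15.8999985
FV = $1,120,188.13

FV = PV × (1 + r)^t = $1,120,188.13


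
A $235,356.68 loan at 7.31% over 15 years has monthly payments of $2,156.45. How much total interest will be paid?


Total paid over the life of the loan = PMT × n.
Total paid = $2,156.45 × 180 = $388,161.00
Total interest = total paid − principal = $388,161.00 − $235,356.68 = $152,804.32

Total interest = (PMT × n) - PV = $152,804.32


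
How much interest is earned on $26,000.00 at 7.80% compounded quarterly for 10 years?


Compound interest earned = final amount − principal.
A = P(1 + r/n)^(nt) = $26,000.00 × (1 + 0.078/4)^(4 × 10) = $56,294.06
Interest = A − P = $56,294.06 − $26,000.00 = $30,294.06

Interest = A - P = $30,294.06


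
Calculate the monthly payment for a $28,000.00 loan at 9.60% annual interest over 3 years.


Loan payment formula: PMT = PV × r / (1 − (1 + r)^(−n))
Monthly rate r = 0.096/12 = 0.008, n = 36 months
Denominator: 1 − (1 + 0.096/12)^(−36) = 0.249379
PMT = $28,000.00 × (0.096/12) / 0.249379
PMT = $898.23 per month

PMT = PV × r / (1-(1+r)^(-n)) = $898.23/month


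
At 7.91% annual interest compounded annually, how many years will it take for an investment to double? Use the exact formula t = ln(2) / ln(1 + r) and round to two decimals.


Doubling condition: (1 + r)^t = 2
Take ln of both sides: t × ln(1 + r) = ln(2)
t = ln(2) / ln(1 + r)
t = 0.693147 / 0.076127
t = 9.11

t = ln(2) / ln(1 + r) = 9.11 years


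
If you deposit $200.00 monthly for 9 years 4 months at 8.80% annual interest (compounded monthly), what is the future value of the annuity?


Future value of an ordinary annuity: FV = PMT × ((1 + r)^n − 1) / r
Monthly rate r = 0.088/12 ≈ 0.00733333, n = 112
FV = $200.00 × ((1 + 0.088/12)^112 − 1) / (0.088/12)
FV = $200.00 × 172.735339
FV = $34,547.07

FV = PMT × ((1+r)^n - 1)/r = $34,547.07


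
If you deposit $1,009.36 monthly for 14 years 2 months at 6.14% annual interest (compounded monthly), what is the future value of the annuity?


Future value of an ordinary annuity: FV = PMT × ((1 + r)^n − 1) / r
Monthly rate r = 0.0614/12 ≈ 0.00511667, n = 170
FV = $1,009.36 × ((1 + 0.0614/12)^170 − 1) / (0.0614/12)
FV = $1,009.36 × 269.946492
FV = $272,473.19

FV = PMT × ((1+r)^n - 1)/r = $272,473.19


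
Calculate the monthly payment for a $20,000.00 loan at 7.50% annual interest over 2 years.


Loan payment formula: PMT = PV × r / (1 − (1 + r)^(−n))
Monthly rate r = 0.075/12 = 0.00625, n = 24 months
Denominator: 1 − (1 + 0.075/12)^(−24) = 0.138890
PMT = $20,000.00 × (0.075/12) / 0.138890
PMT = $899.99 per month

PMT = PV × r / (1-(1+r)^(-n)) = $899.99/month


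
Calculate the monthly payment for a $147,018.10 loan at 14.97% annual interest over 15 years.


Loan payment formula: PMT = PV × r / (1 − (1 + r)^(−n))
Monthly rate r = 0.1497/12 = 0.012475, n = 180 months
Denominator: 1 − (1 + 0.1497/12)^(−180) = 0.892644
PMT = $147,018.10 × (0.1497/12) / 0.892644
PMT = $2,054.63 per month

PMT = PV × r / (1-(1+r)^(-n)) = $2,054.63/month


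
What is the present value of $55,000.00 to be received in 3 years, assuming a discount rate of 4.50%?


Present value formula: PV = FV / (1 + r)^t
PV = $55,000.00 / (1 + 0.045)^3
PV = $55,000.00 / 1.1411661
PV = $48,196.31

PV = FV / (1 + r)^t = $48,196.31


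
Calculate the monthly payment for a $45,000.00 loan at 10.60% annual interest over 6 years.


Loan payment formula: PMT = PV × r / (1 − (1 + r)^(−n))
Monthly rate r = 0.106/12 ≈ 0.00883333, n = 72 months
Denominator: 1 − (1 + 0.106/12)^(−72) = 0.469114
PMT = $45,000.00 × (0.106/12) / 0.469114
PMT = $847.34 per month

PMT = PV × r / (1-(1+r)^(-n)) = $847.34/month


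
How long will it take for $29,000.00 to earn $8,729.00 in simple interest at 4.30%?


Rearrange the simple interest formula for t:
I = P × r × t  ⇒  t = I / (P × r)
t = $8,729.00 / ($29,000.00 × 0.043)
t = 7

t = I/(P×r) = 7 years


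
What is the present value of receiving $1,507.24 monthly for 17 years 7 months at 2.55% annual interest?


Present value of an ordinary annuity: PV = PMT × (1 − (1 + r)^(−n)) / r
Monthly rate r = 0.0255/12 = 0.002125, n = 211
PV = $1,507.24 × (1 − (1 + 0.0255/12)^(−211)) / (0.0255/12)
PV = $1,507.24 × 169.896922
PV = $256,075.44

PV = PMT × (1-(1+r)^(-n))/r = $256,075.44


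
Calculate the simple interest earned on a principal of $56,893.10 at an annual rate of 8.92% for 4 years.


Simple interest formula: I = P × r × t
I = $56,893.10 × 0.0892 × 4
I = $20,299.46

I = P × r × t = $20,299.46


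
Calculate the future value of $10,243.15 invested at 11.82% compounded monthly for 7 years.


Compound interest formula: A = P(1 + r/n)^(nt)
A = $10,243.15 × (1 + 0.1182/12)^(12 × 7)
Growth factor: (1 + 0.1182/12)^84 = 2.278122
A = $10,243.15 × 2.278122
A = $23,335.15

A = P(1 + r/n)^(nt) = $23,335.15


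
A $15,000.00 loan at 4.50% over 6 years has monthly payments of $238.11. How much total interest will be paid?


Total paid over the life of the loan = PMT × n.
Total paid = $238.11 × 72 = $17,143.92
Total interest = total paid − principal = $17,143.92 − $15,000.00 = $2,143.92

Total interest = (PMT × n) - PV = $2,143.92


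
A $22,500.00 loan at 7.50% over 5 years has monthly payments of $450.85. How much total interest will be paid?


Total paid over the life of the loan = PMT × n.
Total paid = $450.85 × 60 = $27,051.00
Total interest = total paid − principal = $27,051.00 − $22,500.00 = $4,551.00

Total interest = (PMT × n) - PV = $4,551.00


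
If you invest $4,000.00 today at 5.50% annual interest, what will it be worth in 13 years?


Future value formula: FV = PV × (1 + r)^t
FV = $4,000.00 × (1 + 0.055)^13
FV = $4,000.00 × 2.005774
FV = $8,023.10

FV = PV × (1 + r)^t = $8,023.10


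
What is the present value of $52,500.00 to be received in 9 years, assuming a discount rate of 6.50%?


Present value formula: PV = FV / (1 + r)^t
PV = $52,500.00 / (1 + 0.065)^9
PV = $52,500.00 / 1.7625704
PV = $29,786.04

PV = FV / (1 + r)^t = $29,786.04


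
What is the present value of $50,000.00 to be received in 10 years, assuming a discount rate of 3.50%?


Present value formula: PV = FV / (1 + r)^t
PV = $50,000.00 / (1 + 0.035)^10
PV = $50,000.00 / 1.4105988
PV = $35,445.94

PV = FV / (1 + r)^t = $35,445.94


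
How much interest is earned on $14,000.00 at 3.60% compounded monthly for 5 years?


Compound interest earned = final amount − principal.
A = P(1 + r/n)^(nt) = $14,000.00 × (1 + 0.036/12)^(12 × 5) = $16,756.53
Interest = A − P = $16,756.53 − $14,000.00 = $2,756.53

Interest = A - P = $2,756.53


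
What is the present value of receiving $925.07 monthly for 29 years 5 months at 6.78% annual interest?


Present value of an ordinary annuity: PV = PMT × (1 − (1 + r)^(−n)) / r
Monthly rate r = 0.0678/12 = 0.00565, n = 353
PV = $925.07 × (1 − (1 + 0.0678/12)^(−353)) / (0.0678/12)
PV = $925.07 × 152.769111
PV = $141,322.12

PV = PMT × (1-(1+r)^(-n))/r = $141,322.12


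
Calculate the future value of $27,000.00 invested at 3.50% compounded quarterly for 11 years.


Compound interest formula: A = P(1 + r/n)^(nt)
A = $27,000.00 × (1 + 0.035/4)^(4 × 11)
Growth factor: (1 + 0.035/4)^44 = 1.4671553
A = $27,000.00 × 1.4671553
A = $39,613.19

A = P(1 + r/n)^(nt) = $39,613.19


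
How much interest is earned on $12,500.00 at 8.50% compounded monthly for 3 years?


Compound interest earned = final amount − principal.
A = P(1 + r/n)^(nt) = $12,500.00 × (1 + 0.085/12)^(12 × 3) = $16,116.28
Interest = A − P = $16,116.28 − $12,500.00 = $3,616.28

Interest = A - P = $3,616.28


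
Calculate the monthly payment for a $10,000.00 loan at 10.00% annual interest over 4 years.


Loan payment formula: PMT = PV × r / (1 − (1 + r)^(−n))
Monthly rate r = 0.1/12 ≈ 0.00833333, n = 48 months
Denominator: 1 − (1 + 0.1/12)^(−48) = 0.328568
PMT = $10,000.00 × (0.1/12) / 0.328568
PMT = $253.63 per month

PMT = PV × r / (1-(1+r)^(-n)) = $253.63/month


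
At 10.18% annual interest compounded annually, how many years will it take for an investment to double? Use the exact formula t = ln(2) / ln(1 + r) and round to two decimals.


Doubling condition: (1 + r)^t = 2
Take ln of both sides: t × ln(1 + r) = ln(2)
t = ln(2) / ln(1 + r)
t = 0.693147 / 0.096945
t = 7.15

t = ln(2) / ln(1 + r) = 7.15 years


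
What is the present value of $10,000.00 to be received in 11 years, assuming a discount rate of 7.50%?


Present value formula: PV = FV / (1 + r)^t
PV = $10,000.00 / (1 + 0.075)^11
PV = $10,000.00 / 2.215609
PV = $4,513.43

PV = FV / (1 + r)^t = $4,513.43


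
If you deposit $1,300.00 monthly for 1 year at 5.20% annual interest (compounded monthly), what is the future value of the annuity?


Future value of an ordinary annuity: FV = PMT × ((1 + r)^n − 1) / r
Monthly rate r = 0.052/12 ≈ 0.00433333, n = 12
FV = $1,300.00 × ((1 + 0.052/12)^12 − 1) / (0.052/12)
FV = $1,300.00 × 12.290172
FV = $15,977.22

FV = PMT × ((1+r)^n - 1)/r = $15,977.22


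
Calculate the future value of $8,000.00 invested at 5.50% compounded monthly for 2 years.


Compound interest formula: A = P(1 + r/n)^(nt)
A = $8,000.00 × (1 + 0.055/12)^(12 × 2)
Growth factor: (1 + 0.055/12)^24 = 1.115998
A = $8,000.00 × 1.115998
A = $8,927.98

A = P(1 + r/n)^(nt) = $8,927.98


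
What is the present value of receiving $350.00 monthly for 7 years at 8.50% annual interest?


Present value of an ordinary annuity: PV = PMT × (1 − (1 + r)^(−n)) / r
Monthly rate r = 0.085/12 ≈ 0.00708333, n = 84
PV = $350.00 × (1 − (1 + 0.085/12)^(−84)) / (0.085/12)
PV = $350.00 × 63.145324
PV = $22,100.86

PV = PMT × (1-(1+r)^(-n))/r = $22,100.86


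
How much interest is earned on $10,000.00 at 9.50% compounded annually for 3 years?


Compound interest earned = final amount − principal.
A = P(1 + r/n)^(nt) = $10,000.00 × (1 + 0.095/1)^(1 × 3) = $13,129.32
Interest = A − P = $13,129.32 − $10,000.00 = $3,129.32

Interest = A - P = $3,129.32


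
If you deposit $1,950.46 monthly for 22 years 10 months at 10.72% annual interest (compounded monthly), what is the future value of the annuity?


Future value of an ordinary annuity: FV = PMT × ((1 + r)^n − 1) / r
Monthly rate r = 0.1072/12 ≈ 0.00893333, n = 274
FV = $1,950.46 × ((1 + 0.1072/12)^274 − 1) / (0.1072/12)
FV = $1,950.46 × 1168.335095
FV = $2,278,790.87

FV = PMT × ((1+r)^n - 1)/r = $2,278,790.87


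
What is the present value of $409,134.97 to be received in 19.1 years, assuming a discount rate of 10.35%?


Present value formula: PV = FV / (1 + r)^t
PV = $409,134.97 / (1 + 0.1035)^19.1
PV = $409,134.97 / 6.560722
PV = $62,361.27

PV = FV / (1 + r)^t = $62,361.27


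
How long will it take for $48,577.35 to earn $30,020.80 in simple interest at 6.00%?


Rearrange the simple interest formula for t:
I = P × r × t  ⇒  t = I / (P × r)
t = $30,020.80 / ($48,577.35 × 0.06)
t = 10.3

t = I/(P×r) = 10.3 years


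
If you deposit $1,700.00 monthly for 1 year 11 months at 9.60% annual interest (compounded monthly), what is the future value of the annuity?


Future value of an ordinary annuity: FV = PMT × ((1 + r)^n − 1) / r
Monthly rate r = 0.096/12 = 0.008, n = 23
FV = $1,700.00 × ((1 + 0.096/12)^23 − 1) / (0.096/12)
FV = $1,700.00 × 25.142019
FV = $42,741.43

FV = PMT × ((1+r)^n - 1)/r = $42,741.43


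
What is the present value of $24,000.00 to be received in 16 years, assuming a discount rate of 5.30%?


Present value formula: PV = FV / (1 + r)^t
PV = $24,000.00 / (1 + 0.053)^16
PV = $24,000.00 / 2.284830
PV = $10,504.06

PV = FV / (1 + r)^t = $10,504.06


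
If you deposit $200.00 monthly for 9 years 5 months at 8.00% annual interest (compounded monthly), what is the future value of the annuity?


Future value of an ordinary annuity: FV = PMT × ((1 + r)^n − 1) / r
Monthly rate r = 0.08/12 ≈ 0.00666667, n = 113
FV = $200.00 × ((1 + 0.08/12)^113 − 1) / (0.08/12)
FV = $200.00 × 167.814736
FV = $33,562.95

FV = PMT × ((1+r)^n - 1)/r = $33,562.95


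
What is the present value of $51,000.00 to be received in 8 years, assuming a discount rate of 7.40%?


Present value formula: PV = FV / (1 + r)^t
PV = $51,000.00 / (1 + 0.074)^8
PV = $51,000.00 / 1.770249
PV = $28,809.51

PV = FV / (1 + r)^t = $28,809.51


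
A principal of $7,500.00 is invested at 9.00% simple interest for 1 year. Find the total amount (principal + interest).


Total amount formula: A = P(1 + rt) = P + P·r·t
Interest: I = P × r × t = $7,500.00 × 0.09 × 1 = $675.00
A = P + I = $7,500.00 + $675.00 = $8,175.00

A = P + I = P(1 + rt) = $8,175.00


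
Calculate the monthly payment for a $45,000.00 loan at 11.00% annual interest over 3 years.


Loan payment formula: PMT = PV × r / (1 − (1 + r)^(−n))
Monthly rate r = 0.11/12 ≈ 0.00916667, n = 36 months
Denominator: 1 − (1 + 0.11/12)^(−36) = 0.279995
PMT = $45,000.00 × (0.11/12) / 0.279995
PMT = $1,473.24 per month

PMT = PV × r / (1-(1+r)^(-n)) = $1,473.24/month


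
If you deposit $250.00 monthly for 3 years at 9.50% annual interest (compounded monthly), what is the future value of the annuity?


Future value of an ordinary annuity: FV = PMT × ((1 + r)^n − 1) / r
Monthly rate r = 0.095/12 ≈ 0.00791667, n = 36
FV = $250.00 × ((1 + 0.095/12)^36 − 1) / (0.095/12)
FV = $250.00 × 41.465760
FV = $10,366.44

FV = PMT × ((1+r)^n - 1)/r = $10,366.44


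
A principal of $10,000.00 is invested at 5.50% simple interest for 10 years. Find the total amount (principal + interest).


Total amount formula: A = P(1 + rt) = P + P·r·t
Interest: I = P × r × t = $10,000.00 × 0.055 × 10 = $5,500.00
A = P + I = $10,000.00 + $5,500.00 = $15,500.00

A = P + I = P(1 + rt) = $15,500.00


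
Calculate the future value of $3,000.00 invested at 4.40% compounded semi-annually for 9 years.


Compound interest formula: A = P(1 + r/n)^(nt)
A = $3,000.00 × (1 + 0.044/2)^(2 × 9)
Growth factor: (1 + 0.044/2)^18 = 1.479504
A = $3,000.00 × 1.479504
A = $4,438.51

A = P(1 + r/n)^(nt) = $4,438.51


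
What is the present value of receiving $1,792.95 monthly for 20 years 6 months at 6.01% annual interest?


Present value of an ordinary annuity: PV = PMT × (1 − (1 + r)^(−n)) / r
Monthly rate r = 0.0601/12 ≈ 0.00500833, n = 246
PV = $1,792.95 × (1 − (1 + 0.0601/12)^(−246)) / (0.0601/12)
PV = $1,792.95 × 141.246124
PV = $253,247.24

PV = PMT × (1-(1+r)^(-n))/r = $253,247.24


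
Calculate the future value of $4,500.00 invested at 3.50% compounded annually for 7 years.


Compound interest formula: A = P(1 + r/n)^(nt)
A = $4,500.00 × (1 + 0.035/1)^(1 × 7)
Growth factor: (1 + 0.035/1)^7 = 1.272279
A = $4,500.00 × 1.272279
A = $5,725.26

A = P(1 + r/n)^(nt) = $5,725.26


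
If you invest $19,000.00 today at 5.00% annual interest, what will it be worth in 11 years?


Future value formula: FV = PV × (1 + r)^t
FV = $19,000.00 × (1 + 0.05)^11
FV = $19,000.00 × 1.7103394
FV = $32,496.45

FV = PV × (1 + r)^t = $32,496.45


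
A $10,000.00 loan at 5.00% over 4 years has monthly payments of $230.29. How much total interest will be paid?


Total paid over the life of the loan = PMT × n.
Total paid = $230.29 × 48 = $11,053.92
Total interest = total paid − principal = $11,053.92 − $10,000.00 = $1,053.92

Total interest = (PMT × n) - PV = $1,053.92
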